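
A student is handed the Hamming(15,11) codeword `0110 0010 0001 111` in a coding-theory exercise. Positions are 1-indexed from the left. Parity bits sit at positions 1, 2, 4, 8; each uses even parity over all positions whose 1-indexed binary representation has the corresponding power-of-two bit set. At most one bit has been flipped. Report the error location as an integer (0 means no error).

6

s1: b1⊕b3⊕b5⊕b7⊕b9⊕b11⊕b13⊕b15 = 0⊕1⊕0⊕1⊕0⊕0⊕1⊕1 = 0
s2: b2⊕b3⊕b6⊕b7⊕b10⊕b11⊕b14⊕b15 = 1⊕1⊕0⊕1⊕0⊕0⊕1⊕1 = 1
s4: b4⊕b5⊕b6⊕b7⊕b12⊕b13⊕b14⊕b15 = 0⊕0⊕0⊕1⊕1⊕1⊕1⊕1 = 1
s8: b8⊕b9⊕b10⊕b11⊕b12⊕b13⊕b14⊕b15 = 0⊕0⊕0⊕0⊕1⊕1⊕1⊕1 = 0
Syndrome (s8...s1) = 0110 → position 6.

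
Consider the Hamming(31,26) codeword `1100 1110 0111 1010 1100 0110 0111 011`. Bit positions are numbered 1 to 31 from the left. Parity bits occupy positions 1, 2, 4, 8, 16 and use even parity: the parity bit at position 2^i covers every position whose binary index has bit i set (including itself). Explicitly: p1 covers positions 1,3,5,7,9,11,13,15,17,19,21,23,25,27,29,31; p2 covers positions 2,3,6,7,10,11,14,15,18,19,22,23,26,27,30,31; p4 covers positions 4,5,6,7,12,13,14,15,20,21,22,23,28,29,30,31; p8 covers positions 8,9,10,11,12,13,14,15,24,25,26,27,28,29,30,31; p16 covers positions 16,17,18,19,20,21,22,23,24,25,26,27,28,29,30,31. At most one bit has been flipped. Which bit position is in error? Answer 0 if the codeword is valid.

22

s1: b1⊕b3⊕b5⊕b7⊕b9⊕b11⊕b13⊕b15⊕b17⊕b19⊕b21⊕b23⊕b25⊕b27⊕b29⊕b31 = 1⊕0⊕1⊕1⊕0⊕1⊕1⊕1⊕1⊕0⊕0⊕1⊕0⊕1⊕0⊕1 = 0
s2: b2⊕b3⊕b6⊕b7⊕b10⊕b11⊕b14⊕b15⊕b18⊕b19⊕b22⊕b23⊕b26⊕b27⊕b30⊕b31 = 1⊕0⊕1⊕1⊕1⊕1⊕0⊕1⊕1⊕0⊕1⊕1⊕1⊕1⊕1⊕1 = 1
s4: b4⊕b5⊕b6⊕b7⊕b12⊕b13⊕b14⊕b15⊕b20⊕b21⊕b22⊕b23⊕b28⊕b29⊕b30⊕b31 = 0⊕1⊕1⊕1⊕1⊕1⊕0⊕1⊕0⊕0⊕1⊕1⊕1⊕0⊕1⊕1 = 1
s8: b8⊕b9⊕b10⊕b11⊕b12⊕b13⊕b14⊕b15⊕b24⊕b25⊕b26⊕b27⊕b28⊕b29⊕b30⊕b31 = 0⊕0⊕1⊕1⊕1⊕1⊕0⊕1⊕0⊕0⊕1⊕1⊕1⊕0⊕1⊕1 = 0
s16: b16⊕b17⊕b18⊕b19⊕b20⊕b21⊕b22⊕b23⊕b24⊕b25⊕b26⊕b27⊕b28⊕b29⊕b30⊕b31 = 0⊕1⊕1⊕0⊕0⊕0⊕1⊕1⊕0⊕0⊕1⊕1⊕1⊕0⊕1⊕1 = 1
Syndrome (s16...s1) = 10110 → position 22.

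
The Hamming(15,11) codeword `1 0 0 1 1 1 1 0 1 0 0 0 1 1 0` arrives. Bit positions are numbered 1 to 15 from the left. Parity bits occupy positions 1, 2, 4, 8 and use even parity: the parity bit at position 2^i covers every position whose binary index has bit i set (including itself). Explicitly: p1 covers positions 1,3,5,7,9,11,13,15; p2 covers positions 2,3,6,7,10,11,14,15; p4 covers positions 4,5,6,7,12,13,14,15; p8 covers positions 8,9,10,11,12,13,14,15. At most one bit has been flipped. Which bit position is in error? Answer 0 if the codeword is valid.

11

s1: b1⊕b3⊕b5⊕b7⊕b9⊕b11⊕b13⊕b15 = 1⊕0⊕1⊕1⊕1⊕0⊕1⊕0 = 1
s2: b2⊕b3⊕b6⊕b7⊕b10⊕b11⊕b14⊕b15 = 0⊕0⊕1⊕1⊕0⊕0⊕1⊕0 = 1
s4: b4⊕b5⊕b6⊕b7⊕b12⊕b13⊕b14⊕b15 = 1⊕1⊕1⊕1⊕0⊕1⊕1⊕0 = 0
s8: b8⊕b9⊕b10⊕b11⊕b12⊕b13⊕b14⊕b15 = 0⊕1⊕0⊕0⊕0⊕1⊕1⊕0 = 1
Syndrome (s8...s1) = 1011 → position 11.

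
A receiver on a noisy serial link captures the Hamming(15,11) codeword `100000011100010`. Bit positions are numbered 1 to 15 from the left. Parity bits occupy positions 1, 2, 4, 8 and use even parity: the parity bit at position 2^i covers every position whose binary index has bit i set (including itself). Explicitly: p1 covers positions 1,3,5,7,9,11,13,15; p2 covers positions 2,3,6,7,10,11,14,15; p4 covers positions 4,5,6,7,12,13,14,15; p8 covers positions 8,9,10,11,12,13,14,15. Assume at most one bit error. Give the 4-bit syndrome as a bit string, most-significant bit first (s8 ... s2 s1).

s1: b1⊕b3⊕b5⊕b7⊕b9⊕b11⊕b13⊕b15 = 1⊕0⊕0⊕0⊕1⊕0⊕0⊕0 = 0
s2: b2⊕b3⊕b6⊕b7⊕b10⊕b11⊕b14⊕b15 = 0⊕0⊕0⊕0⊕1⊕0⊕1⊕0 = 0
s4: b4⊕b5⊕b6⊕b7⊕b12⊕b13⊕b14⊕b15 = 0⊕0⊕0⊕0⊕0⊕0⊕1⊕0 = 1
s8: b8⊕b9⊕b10⊕b11⊕b12⊕b13⊕b14⊕b15 = 1⊕1⊕1⊕0⊕0⊕0⊕1⊕0 = 0
Syndrome (s8...s1) = 0100 → position 4.

0100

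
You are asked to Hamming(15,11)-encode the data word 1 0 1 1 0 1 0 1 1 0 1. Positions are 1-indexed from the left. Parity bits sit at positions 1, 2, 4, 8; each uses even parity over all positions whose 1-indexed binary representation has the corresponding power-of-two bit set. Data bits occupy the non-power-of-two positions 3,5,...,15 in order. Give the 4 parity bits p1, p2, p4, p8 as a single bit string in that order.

Place data bits at non-power-of-two positions: b3=1, b5=0, b6=1, b7=1, b9=0, b10=1, b11=0, b12=1, b13=1, b14=0, b15=1.
p1 = XOR of data positions {3,5,7,9,11,13,15} = 1⊕0⊕1⊕0⊕0⊕1⊕1 = 0
p2 = XOR of data positions {3,6,7,10,11,14,15} = 1⊕1⊕1⊕1⊕0⊕0⊕1 = 1
p4 = XOR of data positions {5,6,7,12,13,14,15} = 0⊕1⊕1⊕1⊕1⊕0⊕1 = 1
p8 = XOR of data positions {9,10,11,12,13,14,15} = 0⊕1⊕0⊕1⊕1⊕0⊕1 = 0
Parity bits p1,p2,p4,p8 = 0110

0110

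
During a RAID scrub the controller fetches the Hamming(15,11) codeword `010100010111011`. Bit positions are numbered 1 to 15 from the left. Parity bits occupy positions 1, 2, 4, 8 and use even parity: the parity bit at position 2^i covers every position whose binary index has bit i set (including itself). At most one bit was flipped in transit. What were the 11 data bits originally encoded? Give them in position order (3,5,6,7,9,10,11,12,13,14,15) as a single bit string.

00000111011

s1: b1⊕b3⊕b5⊕b7⊕b9⊕b11⊕b13⊕b15 = 0⊕0⊕0⊕0⊕0⊕1⊕0⊕1 = 0
s2: b2⊕b3⊕b6⊕b7⊕b10⊕b11⊕b14⊕b15 = 1⊕0⊕0⊕0⊕1⊕1⊕1⊕1 = 1
s4: b4⊕b5⊕b6⊕b7⊕b12⊕b13⊕b14⊕b15 = 1⊕0⊕0⊕0⊕1⊕0⊕1⊕1 = 0
s8: b8⊕b9⊕b10⊕b11⊕b12⊕b13⊕b14⊕b15 = 1⊕0⊕1⊕1⊕1⊕0⊕1⊕1 = 0
Syndrome (s8...s1) = 0010 → position 2.
Flip bit 2: corrected codeword = 000100010111011
Data bits at positions 3,5,6,7,9,10,11,12,13,14,15: 00000111011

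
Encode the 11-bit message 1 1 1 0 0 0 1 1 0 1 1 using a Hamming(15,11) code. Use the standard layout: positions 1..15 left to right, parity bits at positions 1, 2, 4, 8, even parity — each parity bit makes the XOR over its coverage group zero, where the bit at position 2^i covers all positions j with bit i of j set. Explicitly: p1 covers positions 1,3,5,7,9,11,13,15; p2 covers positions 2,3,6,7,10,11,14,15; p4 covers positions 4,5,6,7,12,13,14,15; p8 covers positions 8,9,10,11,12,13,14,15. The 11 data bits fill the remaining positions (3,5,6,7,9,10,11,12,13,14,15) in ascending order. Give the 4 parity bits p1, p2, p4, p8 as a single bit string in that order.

Place data bits at non-power-of-two positions: b3=1, b5=1, b6=1, b7=0, b9=0, b10=0, b11=1, b12=1, b13=0, b14=1, b15=1.
p1 = XOR of data positions {3,5,7,9,11,13,15} = 1⊕1⊕0⊕0⊕1⊕0⊕1 = 0
p2 = XOR of data positions {3,6,7,10,11,14,15} = 1⊕1⊕0⊕0⊕1⊕1⊕1 = 1
p4 = XOR of data positions {5,6,7,12,13,14,15} = 1⊕1⊕0⊕1⊕0⊕1⊕1 = 1
p8 = XOR of data positions {9,10,11,12,13,14,15} = 0⊕0⊕1⊕1⊕0⊕1⊕1 = 0
Parity bits p1,p2,p4,p8 = 0110

0110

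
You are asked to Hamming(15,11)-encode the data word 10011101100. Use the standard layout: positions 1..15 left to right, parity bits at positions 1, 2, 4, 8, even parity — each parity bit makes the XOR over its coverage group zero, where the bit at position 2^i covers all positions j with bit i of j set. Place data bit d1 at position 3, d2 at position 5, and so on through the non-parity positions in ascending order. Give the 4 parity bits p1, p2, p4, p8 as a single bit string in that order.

0110

Place data bits at non-power-of-two positions: b3=1, b5=0, b6=0, b7=1, b9=1, b10=1, b11=0, b12=1, b13=1, b14=0, b15=0.
p1 = XOR of data positions {3,5,7,9,11,13,15} = 1⊕0⊕1⊕1⊕0⊕1⊕0 = 0
p2 = XOR of data positions {3,6,7,10,11,14,15} = 1⊕0⊕1⊕1⊕0⊕0⊕0 = 1
p4 = XOR of data positions {5,6,7,12,13,14,15} = 0⊕0⊕1⊕1⊕1⊕0⊕0 = 1
p8 = XOR of data positions {9,10,11,12,13,14,15} = 1⊕1⊕0⊕1⊕1⊕0⊕0 = 0
Parity bits p1,p2,p4,p8 = 0110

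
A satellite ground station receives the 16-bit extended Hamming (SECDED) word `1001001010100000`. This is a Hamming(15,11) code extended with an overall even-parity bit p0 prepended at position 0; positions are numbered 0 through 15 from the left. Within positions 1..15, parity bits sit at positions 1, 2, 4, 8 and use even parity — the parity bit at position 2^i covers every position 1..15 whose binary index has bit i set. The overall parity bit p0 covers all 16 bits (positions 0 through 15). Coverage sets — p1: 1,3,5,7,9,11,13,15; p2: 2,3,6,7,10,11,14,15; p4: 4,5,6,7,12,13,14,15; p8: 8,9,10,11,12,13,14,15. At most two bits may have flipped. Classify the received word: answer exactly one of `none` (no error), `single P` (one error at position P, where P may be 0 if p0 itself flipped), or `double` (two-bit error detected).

s1: b1⊕b3⊕b5⊕b7⊕b9⊕b11⊕b13⊕b15 = 0⊕1⊕0⊕0⊕0⊕0⊕0⊕0 = 1
s2: b2⊕b3⊕b6⊕b7⊕b10⊕b11⊕b14⊕b15 = 0⊕1⊕1⊕0⊕1⊕0⊕0⊕0 = 1
s4: b4⊕b5⊕b6⊕b7⊕b12⊕b13⊕b14⊕b15 = 0⊕0⊕1⊕0⊕0⊕0⊕0⊕0 = 1
s8: b8⊕b9⊕b10⊕b11⊕b12⊕b13⊕b14⊕b15 = 1⊕0⊕1⊕0⊕0⊕0⊕0⊕0 = 0
Syndrome (s8...s1) = 0111 → position 7.
Overall parity (XOR of all 16 bits, including p0): 1⊕0⊕0⊕1⊕0⊕0⊕1⊕0⊕1⊕0⊕1⊕0⊕0⊕0⊕0⊕0 = 1
Overall=1, syndrome position=7 → single-bit error at position 7.

single 7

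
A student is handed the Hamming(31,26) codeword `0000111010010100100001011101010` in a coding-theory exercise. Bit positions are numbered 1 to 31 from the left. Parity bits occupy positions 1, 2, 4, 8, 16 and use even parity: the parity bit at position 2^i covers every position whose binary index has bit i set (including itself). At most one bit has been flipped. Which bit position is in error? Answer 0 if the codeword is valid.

s1: b1⊕b3⊕b5⊕b7⊕b9⊕b11⊕b13⊕b15⊕b17⊕b19⊕b21⊕b23⊕b25⊕b27⊕b29⊕b31 = 0⊕0⊕1⊕1⊕1⊕0⊕0⊕0⊕1⊕0⊕0⊕0⊕1⊕0⊕0⊕0 = 1
s2: b2⊕b3⊕b6⊕b7⊕b10⊕b11⊕b14⊕b15⊕b18⊕b19⊕b22⊕b23⊕b26⊕b27⊕b30⊕b31 = 0⊕0⊕1⊕1⊕0⊕0⊕1⊕0⊕0⊕0⊕1⊕0⊕1⊕0⊕1⊕0 = 0
s4: b4⊕b5⊕b6⊕b7⊕b12⊕b13⊕b14⊕b15⊕b20⊕b21⊕b22⊕b23⊕b28⊕b29⊕b30⊕b31 = 0⊕1⊕1⊕1⊕1⊕0⊕1⊕0⊕0⊕0⊕1⊕0⊕1⊕0⊕1⊕0 = 0
s8: b8⊕b9⊕b10⊕b11⊕b12⊕b13⊕b14⊕b15⊕b24⊕b25⊕b26⊕b27⊕b28⊕b29⊕b30⊕b31 = 0⊕1⊕0⊕0⊕1⊕0⊕1⊕0⊕1⊕1⊕1⊕0⊕1⊕0⊕1⊕0 = 0
s16: b16⊕b17⊕b18⊕b19⊕b20⊕b21⊕b22⊕b23⊕b24⊕b25⊕b26⊕b27⊕b28⊕b29⊕b30⊕b31 = 0⊕1⊕0⊕0⊕0⊕0⊕1⊕0⊕1⊕1⊕1⊕0⊕1⊕0⊕1⊕0 = 1
Syndrome (s16...s1) = 10001 → position 17.

17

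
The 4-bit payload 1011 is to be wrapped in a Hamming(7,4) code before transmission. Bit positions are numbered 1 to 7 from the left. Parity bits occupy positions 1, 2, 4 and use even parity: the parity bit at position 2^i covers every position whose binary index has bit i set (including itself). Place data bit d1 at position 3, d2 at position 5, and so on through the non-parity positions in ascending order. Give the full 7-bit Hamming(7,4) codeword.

0110011

Place data bits at non-power-of-two positions: b3=1, b5=0, b6=1, b7=1.
p1 = XOR of data positions {3,5,7} = 1⊕0⊕1 = 0
p2 = XOR of data positions {3,6,7} = 1⊕1⊕1 = 1
p4 = XOR of data positions {5,6,7} = 0⊕1⊕1 = 0
Codeword b1..b7 = 0110011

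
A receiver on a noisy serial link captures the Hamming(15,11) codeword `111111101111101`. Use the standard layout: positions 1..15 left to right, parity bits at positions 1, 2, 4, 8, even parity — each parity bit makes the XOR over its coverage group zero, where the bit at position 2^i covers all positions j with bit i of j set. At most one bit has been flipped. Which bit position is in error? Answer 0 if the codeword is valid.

s1: b1⊕b3⊕b5⊕b7⊕b9⊕b11⊕b13⊕b15 = 1⊕1⊕1⊕1⊕1⊕1⊕1⊕1 = 0
s2: b2⊕b3⊕b6⊕b7⊕b10⊕b11⊕b14⊕b15 = 1⊕1⊕1⊕1⊕1⊕1⊕0⊕1 = 1
s4: b4⊕b5⊕b6⊕b7⊕b12⊕b13⊕b14⊕b15 = 1⊕1⊕1⊕1⊕1⊕1⊕0⊕1 = 1
s8: b8⊕b9⊕b10⊕b11⊕b12⊕b13⊕b14⊕b15 = 0⊕1⊕1⊕1⊕1⊕1⊕0⊕1 = 0
Syndrome (s8...s1) = 0110 → position 6.

6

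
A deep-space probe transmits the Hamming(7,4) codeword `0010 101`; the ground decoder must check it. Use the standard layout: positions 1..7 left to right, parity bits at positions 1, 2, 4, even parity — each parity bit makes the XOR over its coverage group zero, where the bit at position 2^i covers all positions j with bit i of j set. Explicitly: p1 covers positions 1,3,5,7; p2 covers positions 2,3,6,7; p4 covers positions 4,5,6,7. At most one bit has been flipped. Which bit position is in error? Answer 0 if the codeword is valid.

1

s1: b1⊕b3⊕b5⊕b7 = 0⊕1⊕1⊕1 = 1
s2: b2⊕b3⊕b6⊕b7 = 0⊕1⊕0⊕1 = 0
s4: b4⊕b5⊕b6⊕b7 = 0⊕1⊕0⊕1 = 0
Syndrome (s4...s1) = 001 → position 1.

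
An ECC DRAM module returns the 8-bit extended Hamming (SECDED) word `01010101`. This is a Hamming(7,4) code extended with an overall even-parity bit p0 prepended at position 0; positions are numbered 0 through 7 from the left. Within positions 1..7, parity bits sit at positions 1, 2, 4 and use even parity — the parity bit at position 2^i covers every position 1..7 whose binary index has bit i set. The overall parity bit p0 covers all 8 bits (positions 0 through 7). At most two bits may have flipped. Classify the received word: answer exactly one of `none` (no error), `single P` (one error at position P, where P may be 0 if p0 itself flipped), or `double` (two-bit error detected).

s1: b1⊕b3⊕b5⊕b7 = 1⊕1⊕1⊕1 = 0
s2: b2⊕b3⊕b6⊕b7 = 0⊕1⊕0⊕1 = 0
s4: b4⊕b5⊕b6⊕b7 = 0⊕1⊕0⊕1 = 0
Syndrome (s4...s1) = 000 → position 0 (no error).
Overall parity (XOR of all 8 bits, including p0): 0⊕1⊕0⊕1⊕0⊕1⊕0⊕1 = 0
Overall=0, syndrome position=0 → no error.

none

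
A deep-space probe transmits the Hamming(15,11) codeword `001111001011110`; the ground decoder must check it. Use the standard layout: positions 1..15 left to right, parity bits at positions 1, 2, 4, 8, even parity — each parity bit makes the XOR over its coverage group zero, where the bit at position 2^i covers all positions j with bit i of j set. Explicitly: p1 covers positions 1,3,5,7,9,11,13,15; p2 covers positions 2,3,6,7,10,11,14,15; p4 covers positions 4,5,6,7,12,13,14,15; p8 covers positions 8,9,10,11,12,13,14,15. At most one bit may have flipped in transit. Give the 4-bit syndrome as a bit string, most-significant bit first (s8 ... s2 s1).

1001

s1: b1⊕b3⊕b5⊕b7⊕b9⊕b11⊕b13⊕b15 = 0⊕1⊕1⊕0⊕1⊕1⊕1⊕0 = 1
s2: b2⊕b3⊕b6⊕b7⊕b10⊕b11⊕b14⊕b15 = 0⊕1⊕1⊕0⊕0⊕1⊕1⊕0 = 0
s4: b4⊕b5⊕b6⊕b7⊕b12⊕b13⊕b14⊕b15 = 1⊕1⊕1⊕0⊕1⊕1⊕1⊕0 = 0
s8: b8⊕b9⊕b10⊕b11⊕b12⊕b13⊕b14⊕b15 = 0⊕1⊕0⊕1⊕1⊕1⊕1⊕0 = 1
Syndrome (s8...s1) = 1001 → position 9.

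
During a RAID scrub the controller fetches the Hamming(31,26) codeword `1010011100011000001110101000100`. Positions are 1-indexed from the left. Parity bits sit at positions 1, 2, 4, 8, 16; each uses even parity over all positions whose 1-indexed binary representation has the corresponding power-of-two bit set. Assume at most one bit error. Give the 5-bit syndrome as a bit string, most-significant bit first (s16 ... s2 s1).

s1: b1⊕b3⊕b5⊕b7⊕b9⊕b11⊕b13⊕b15⊕b17⊕b19⊕b21⊕b23⊕b25⊕b27⊕b29⊕b31 = 1⊕1⊕0⊕1⊕0⊕0⊕1⊕0⊕0⊕1⊕1⊕1⊕1⊕0⊕1⊕0 = 1
s2: b2⊕b3⊕b6⊕b7⊕b10⊕b11⊕b14⊕b15⊕b18⊕b19⊕b22⊕b23⊕b26⊕b27⊕b30⊕b31 = 0⊕1⊕1⊕1⊕0⊕0⊕0⊕0⊕0⊕1⊕0⊕1⊕0⊕0⊕0⊕0 = 1
s4: b4⊕b5⊕b6⊕b7⊕b12⊕b13⊕b14⊕b15⊕b20⊕b21⊕b22⊕b23⊕b28⊕b29⊕b30⊕b31 = 0⊕0⊕1⊕1⊕1⊕1⊕0⊕0⊕1⊕1⊕0⊕1⊕0⊕1⊕0⊕0 = 0
s8: b8⊕b9⊕b10⊕b11⊕b12⊕b13⊕b14⊕b15⊕b24⊕b25⊕b26⊕b27⊕b28⊕b29⊕b30⊕b31 = 1⊕0⊕0⊕0⊕1⊕1⊕0⊕0⊕0⊕1⊕0⊕0⊕0⊕1⊕0⊕0 = 1
s16: b16⊕b17⊕b18⊕b19⊕b20⊕b21⊕b22⊕b23⊕b24⊕b25⊕b26⊕b27⊕b28⊕b29⊕b30⊕b31 = 0⊕0⊕0⊕1⊕1⊕1⊕0⊕1⊕0⊕1⊕0⊕0⊕0⊕1⊕0⊕0 = 0
Syndrome (s16...s1) = 01011 → position 11.

01011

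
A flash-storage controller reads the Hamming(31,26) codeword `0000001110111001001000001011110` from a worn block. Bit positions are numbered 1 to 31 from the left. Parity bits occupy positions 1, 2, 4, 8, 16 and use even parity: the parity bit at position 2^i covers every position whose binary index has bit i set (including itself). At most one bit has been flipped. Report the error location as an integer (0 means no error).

s1: b1⊕b3⊕b5⊕b7⊕b9⊕b11⊕b13⊕b15⊕b17⊕b19⊕b21⊕b23⊕b25⊕b27⊕b29⊕b31 = 0⊕0⊕0⊕1⊕1⊕1⊕1⊕0⊕0⊕1⊕0⊕0⊕1⊕1⊕1⊕0 = 0
s2: b2⊕b3⊕b6⊕b7⊕b10⊕b11⊕b14⊕b15⊕b18⊕b19⊕b22⊕b23⊕b26⊕b27⊕b30⊕b31 = 0⊕0⊕0⊕1⊕0⊕1⊕0⊕0⊕0⊕1⊕0⊕0⊕0⊕1⊕1⊕0 = 1
s4: b4⊕b5⊕b6⊕b7⊕b12⊕b13⊕b14⊕b15⊕b20⊕b21⊕b22⊕b23⊕b28⊕b29⊕b30⊕b31 = 0⊕0⊕0⊕1⊕1⊕1⊕0⊕0⊕0⊕0⊕0⊕0⊕1⊕1⊕1⊕0 = 0
s8: b8⊕b9⊕b10⊕b11⊕b12⊕b13⊕b14⊕b15⊕b24⊕b25⊕b26⊕b27⊕b28⊕b29⊕b30⊕b31 = 1⊕1⊕0⊕1⊕1⊕1⊕0⊕0⊕0⊕1⊕0⊕1⊕1⊕1⊕1⊕0 = 0
s16: b16⊕b17⊕b18⊕b19⊕b20⊕b21⊕b22⊕b23⊕b24⊕b25⊕b26⊕b27⊕b28⊕b29⊕b30⊕b31 = 1⊕0⊕0⊕1⊕0⊕0⊕0⊕0⊕0⊕1⊕0⊕1⊕1⊕1⊕1⊕0 = 1
Syndrome (s16...s1) = 10010 → position 18.

18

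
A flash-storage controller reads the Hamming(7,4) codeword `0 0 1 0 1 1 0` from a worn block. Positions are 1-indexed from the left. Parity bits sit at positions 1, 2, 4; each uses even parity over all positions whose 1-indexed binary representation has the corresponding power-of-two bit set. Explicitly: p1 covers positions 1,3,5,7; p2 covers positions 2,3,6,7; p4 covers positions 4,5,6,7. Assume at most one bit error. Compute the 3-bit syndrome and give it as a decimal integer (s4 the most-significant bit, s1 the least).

0

s1: b1⊕b3⊕b5⊕b7 = 0⊕1⊕1⊕0 = 0
s2: b2⊕b3⊕b6⊕b7 = 0⊕1⊕1⊕0 = 0
s4: b4⊕b5⊕b6⊕b7 = 0⊕1⊕1⊕0 = 0
Syndrome (s4...s1) = 000 → position 0 (no error).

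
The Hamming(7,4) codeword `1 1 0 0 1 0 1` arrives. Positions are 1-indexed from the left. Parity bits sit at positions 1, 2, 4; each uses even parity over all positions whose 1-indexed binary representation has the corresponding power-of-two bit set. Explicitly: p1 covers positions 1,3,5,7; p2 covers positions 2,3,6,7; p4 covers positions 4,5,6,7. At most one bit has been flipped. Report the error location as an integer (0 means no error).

s1: b1⊕b3⊕b5⊕b7 = 1⊕0⊕1⊕1 = 1
s2: b2⊕b3⊕b6⊕b7 = 1⊕0⊕0⊕1 = 0
s4: b4⊕b5⊕b6⊕b7 = 0⊕1⊕0⊕1 = 0
Syndrome (s4...s1) = 001 → position 1.

1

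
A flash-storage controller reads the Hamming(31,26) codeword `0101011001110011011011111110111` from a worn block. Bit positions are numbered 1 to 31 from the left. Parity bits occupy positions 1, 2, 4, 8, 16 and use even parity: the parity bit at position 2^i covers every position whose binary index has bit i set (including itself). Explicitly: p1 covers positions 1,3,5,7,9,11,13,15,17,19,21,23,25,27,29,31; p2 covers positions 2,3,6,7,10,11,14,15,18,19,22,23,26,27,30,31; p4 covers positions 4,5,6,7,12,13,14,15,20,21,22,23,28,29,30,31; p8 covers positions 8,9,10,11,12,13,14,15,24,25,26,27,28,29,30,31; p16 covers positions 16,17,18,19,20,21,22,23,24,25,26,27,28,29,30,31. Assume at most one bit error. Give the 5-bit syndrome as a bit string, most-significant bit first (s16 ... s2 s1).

s1: b1⊕b3⊕b5⊕b7⊕b9⊕b11⊕b13⊕b15⊕b17⊕b19⊕b21⊕b23⊕b25⊕b27⊕b29⊕b31 = 0⊕0⊕0⊕1⊕0⊕1⊕0⊕1⊕0⊕1⊕1⊕1⊕1⊕1⊕1⊕1 = 0
s2: b2⊕b3⊕b6⊕b7⊕b10⊕b11⊕b14⊕b15⊕b18⊕b19⊕b22⊕b23⊕b26⊕b27⊕b30⊕b31 = 1⊕0⊕1⊕1⊕1⊕1⊕0⊕1⊕1⊕1⊕1⊕1⊕1⊕1⊕1⊕1 = 0
s4: b4⊕b5⊕b6⊕b7⊕b12⊕b13⊕b14⊕b15⊕b20⊕b21⊕b22⊕b23⊕b28⊕b29⊕b30⊕b31 = 1⊕0⊕1⊕1⊕1⊕0⊕0⊕1⊕0⊕1⊕1⊕1⊕0⊕1⊕1⊕1 = 1
s8: b8⊕b9⊕b10⊕b11⊕b12⊕b13⊕b14⊕b15⊕b24⊕b25⊕b26⊕b27⊕b28⊕b29⊕b30⊕b31 = 0⊕0⊕1⊕1⊕1⊕0⊕0⊕1⊕1⊕1⊕1⊕1⊕0⊕1⊕1⊕1 = 1
s16: b16⊕b17⊕b18⊕b19⊕b20⊕b21⊕b22⊕b23⊕b24⊕b25⊕b26⊕b27⊕b28⊕b29⊕b30⊕b31 = 1⊕0⊕1⊕1⊕0⊕1⊕1⊕1⊕1⊕1⊕1⊕1⊕0⊕1⊕1⊕1 = 1
Syndrome (s16...s1) = 11100 → position 28.

11100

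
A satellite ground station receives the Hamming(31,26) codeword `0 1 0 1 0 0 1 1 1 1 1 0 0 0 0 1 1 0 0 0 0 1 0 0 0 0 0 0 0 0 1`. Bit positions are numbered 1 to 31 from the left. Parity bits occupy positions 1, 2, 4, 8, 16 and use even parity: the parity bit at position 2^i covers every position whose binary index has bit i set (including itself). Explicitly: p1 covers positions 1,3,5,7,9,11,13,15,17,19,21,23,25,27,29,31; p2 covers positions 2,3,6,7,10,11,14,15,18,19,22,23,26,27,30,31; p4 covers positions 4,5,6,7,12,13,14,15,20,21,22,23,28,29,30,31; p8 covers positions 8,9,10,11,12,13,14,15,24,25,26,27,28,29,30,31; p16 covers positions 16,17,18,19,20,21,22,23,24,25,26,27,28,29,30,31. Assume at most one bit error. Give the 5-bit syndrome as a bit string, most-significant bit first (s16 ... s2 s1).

01001

s1: b1⊕b3⊕b5⊕b7⊕b9⊕b11⊕b13⊕b15⊕b17⊕b19⊕b21⊕b23⊕b25⊕b27⊕b29⊕b31 = 0⊕0⊕0⊕1⊕1⊕1⊕0⊕0⊕1⊕0⊕0⊕0⊕0⊕0⊕0⊕1 = 1
s2: b2⊕b3⊕b6⊕b7⊕b10⊕b11⊕b14⊕b15⊕b18⊕b19⊕b22⊕b23⊕b26⊕b27⊕b30⊕b31 = 1⊕0⊕0⊕1⊕1⊕1⊕0⊕0⊕0⊕0⊕1⊕0⊕0⊕0⊕0⊕1 = 0
s4: b4⊕b5⊕b6⊕b7⊕b12⊕b13⊕b14⊕b15⊕b20⊕b21⊕b22⊕b23⊕b28⊕b29⊕b30⊕b31 = 1⊕0⊕0⊕1⊕0⊕0⊕0⊕0⊕0⊕0⊕1⊕0⊕0⊕0⊕0⊕1 = 0
s8: b8⊕b9⊕b10⊕b11⊕b12⊕b13⊕b14⊕b15⊕b24⊕b25⊕b26⊕b27⊕b28⊕b29⊕b30⊕b31 = 1⊕1⊕1⊕1⊕0⊕0⊕0⊕0⊕0⊕0⊕0⊕0⊕0⊕0⊕0⊕1 = 1
s16: b16⊕b17⊕b18⊕b19⊕b20⊕b21⊕b22⊕b23⊕b24⊕b25⊕b26⊕b27⊕b28⊕b29⊕b30⊕b31 = 1⊕1⊕0⊕0⊕0⊕0⊕1⊕0⊕0⊕0⊕0⊕0⊕0⊕0⊕0⊕1 = 0
Syndrome (s16...s1) = 01001 → position 9.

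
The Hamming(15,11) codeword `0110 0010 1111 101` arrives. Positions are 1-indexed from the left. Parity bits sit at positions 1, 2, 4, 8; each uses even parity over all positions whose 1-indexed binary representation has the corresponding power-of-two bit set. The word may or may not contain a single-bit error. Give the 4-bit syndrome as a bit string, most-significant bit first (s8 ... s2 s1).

s1: b1⊕b3⊕b5⊕b7⊕b9⊕b11⊕b13⊕b15 = 0⊕1⊕0⊕1⊕1⊕1⊕1⊕1 = 0
s2: b2⊕b3⊕b6⊕b7⊕b10⊕b11⊕b14⊕b15 = 1⊕1⊕0⊕1⊕1⊕1⊕0⊕1 = 0
s4: b4⊕b5⊕b6⊕b7⊕b12⊕b13⊕b14⊕b15 = 0⊕0⊕0⊕1⊕1⊕1⊕0⊕1 = 0
s8: b8⊕b9⊕b10⊕b11⊕b12⊕b13⊕b14⊕b15 = 0⊕1⊕1⊕1⊕1⊕1⊕0⊕1 = 0
Syndrome (s8...s1) = 0000 → position 0 (no error).

0000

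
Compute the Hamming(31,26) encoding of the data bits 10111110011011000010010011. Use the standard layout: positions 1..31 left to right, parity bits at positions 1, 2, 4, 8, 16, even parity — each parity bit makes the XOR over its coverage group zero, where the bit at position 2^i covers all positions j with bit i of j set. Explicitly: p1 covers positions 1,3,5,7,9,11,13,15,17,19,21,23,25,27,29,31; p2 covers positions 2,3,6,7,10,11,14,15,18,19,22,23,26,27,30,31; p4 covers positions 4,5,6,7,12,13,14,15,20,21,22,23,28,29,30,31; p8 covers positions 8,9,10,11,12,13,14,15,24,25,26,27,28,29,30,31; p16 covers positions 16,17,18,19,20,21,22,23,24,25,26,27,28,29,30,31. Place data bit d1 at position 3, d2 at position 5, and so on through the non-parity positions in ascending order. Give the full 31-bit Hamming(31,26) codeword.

Place data bits at non-power-of-two positions: b3=1, b5=0, b6=1, b7=1, b9=1, b10=1, b11=1, b12=0, b13=0, b14=1, b15=1, b17=0, b18=1, b19=1, b20=0, b21=0, b22=0, b23=0, b24=1, b25=0, b26=0, b27=1, b28=0, b29=0, b30=1, b31=1.
p1 = XOR of data positions {3,5,7,9,11,13,15,17,19,21,23,25,27,29,31} = 1⊕0⊕1⊕1⊕1⊕0⊕1⊕0⊕1⊕0⊕0⊕0⊕1⊕0⊕1 = 0
p2 = XOR of data positions {3,6,7,10,11,14,15,18,19,22,23,26,27,30,31} = 1⊕1⊕1⊕1⊕1⊕1⊕1⊕1⊕1⊕0⊕0⊕0⊕1⊕1⊕1 = 0
p4 = XOR of data positions {5,6,7,12,13,14,15,20,21,22,23,28,29,30,31} = 0⊕1⊕1⊕0⊕0⊕1⊕1⊕0⊕0⊕0⊕0⊕0⊕0⊕1⊕1 = 0
p8 = XOR of data positions {9,10,11,12,13,14,15,24,25,26,27,28,29,30,31} = 1⊕1⊕1⊕0⊕0⊕1⊕1⊕1⊕0⊕0⊕1⊕0⊕0⊕1⊕1 = 1
p16 = XOR of data positions {17,18,19,20,21,22,23,24,25,26,27,28,29,30,31} = 0⊕1⊕1⊕0⊕0⊕0⊕0⊕1⊕0⊕0⊕1⊕0⊕0⊕1⊕1 = 0
Codeword b1..b31 = 0010011111100110011000010010011

0010011111100110011000010010011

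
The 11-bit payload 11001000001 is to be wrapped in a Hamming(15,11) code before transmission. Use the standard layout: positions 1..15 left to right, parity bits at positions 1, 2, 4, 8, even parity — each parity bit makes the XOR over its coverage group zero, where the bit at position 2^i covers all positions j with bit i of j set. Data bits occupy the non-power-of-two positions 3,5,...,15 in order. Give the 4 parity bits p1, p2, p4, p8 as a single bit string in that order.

Place data bits at non-power-of-two positions: b3=1, b5=1, b6=0, b7=0, b9=1, b10=0, b11=0, b12=0, b13=0, b14=0, b15=1.
p1 = XOR of data positions {3,5,7,9,11,13,15} = 1⊕1⊕0⊕1⊕0⊕0⊕1 = 0
p2 = XOR of data positions {3,6,7,10,11,14,15} = 1⊕0⊕0⊕0⊕0⊕0⊕1 = 0
p4 = XOR of data positions {5,6,7,12,13,14,15} = 1⊕0⊕0⊕0⊕0⊕0⊕1 = 0
p8 = XOR of data positions {9,10,11,12,13,14,15} = 1⊕0⊕0⊕0⊕0⊕0⊕1 = 0
Parity bits p1,p2,p4,p8 = 0000

0000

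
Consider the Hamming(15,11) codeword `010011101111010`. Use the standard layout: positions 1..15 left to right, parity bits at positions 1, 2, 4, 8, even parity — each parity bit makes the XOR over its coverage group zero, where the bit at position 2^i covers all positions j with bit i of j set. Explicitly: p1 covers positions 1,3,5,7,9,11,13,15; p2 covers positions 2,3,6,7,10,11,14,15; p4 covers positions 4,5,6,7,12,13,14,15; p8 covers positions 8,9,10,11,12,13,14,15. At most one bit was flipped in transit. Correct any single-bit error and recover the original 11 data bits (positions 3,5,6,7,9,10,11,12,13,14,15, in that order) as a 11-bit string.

01111110010

s1: b1⊕b3⊕b5⊕b7⊕b9⊕b11⊕b13⊕b15 = 0⊕0⊕1⊕1⊕1⊕1⊕0⊕0 = 0
s2: b2⊕b3⊕b6⊕b7⊕b10⊕b11⊕b14⊕b15 = 1⊕0⊕1⊕1⊕1⊕1⊕1⊕0 = 0
s4: b4⊕b5⊕b6⊕b7⊕b12⊕b13⊕b14⊕b15 = 0⊕1⊕1⊕1⊕1⊕0⊕1⊕0 = 1
s8: b8⊕b9⊕b10⊕b11⊕b12⊕b13⊕b14⊕b15 = 0⊕1⊕1⊕1⊕1⊕0⊕1⊕0 = 1
Syndrome (s8...s1) = 1100 → position 12.
Flip bit 12: corrected codeword = 010011101110010
Data bits at positions 3,5,6,7,9,10,11,12,13,14,15: 01111110010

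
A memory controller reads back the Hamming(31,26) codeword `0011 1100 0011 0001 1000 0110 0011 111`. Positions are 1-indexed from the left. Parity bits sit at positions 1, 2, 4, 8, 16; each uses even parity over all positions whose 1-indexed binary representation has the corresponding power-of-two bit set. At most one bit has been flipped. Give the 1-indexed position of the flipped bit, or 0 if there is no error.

24

s1: b1⊕b3⊕b5⊕b7⊕b9⊕b11⊕b13⊕b15⊕b17⊕b19⊕b21⊕b23⊕b25⊕b27⊕b29⊕b31 = 0⊕1⊕1⊕0⊕0⊕1⊕0⊕0⊕1⊕0⊕0⊕1⊕0⊕1⊕1⊕1 = 0
s2: b2⊕b3⊕b6⊕b7⊕b10⊕b11⊕b14⊕b15⊕b18⊕b19⊕b22⊕b23⊕b26⊕b27⊕b30⊕b31 = 0⊕1⊕1⊕0⊕0⊕1⊕0⊕0⊕0⊕0⊕1⊕1⊕0⊕1⊕1⊕1 = 0
s4: b4⊕b5⊕b6⊕b7⊕b12⊕b13⊕b14⊕b15⊕b20⊕b21⊕b22⊕b23⊕b28⊕b29⊕b30⊕b31 = 1⊕1⊕1⊕0⊕1⊕0⊕0⊕0⊕0⊕0⊕1⊕1⊕1⊕1⊕1⊕1 = 0
s8: b8⊕b9⊕b10⊕b11⊕b12⊕b13⊕b14⊕b15⊕b24⊕b25⊕b26⊕b27⊕b28⊕b29⊕b30⊕b31 = 0⊕0⊕0⊕1⊕1⊕0⊕0⊕0⊕0⊕0⊕0⊕1⊕1⊕1⊕1⊕1 = 1
s16: b16⊕b17⊕b18⊕b19⊕b20⊕b21⊕b22⊕b23⊕b24⊕b25⊕b26⊕b27⊕b28⊕b29⊕b30⊕b31 = 1⊕1⊕0⊕0⊕0⊕0⊕1⊕1⊕0⊕0⊕0⊕1⊕1⊕1⊕1⊕1 = 1
Syndrome (s16...s1) = 11000 → position 24.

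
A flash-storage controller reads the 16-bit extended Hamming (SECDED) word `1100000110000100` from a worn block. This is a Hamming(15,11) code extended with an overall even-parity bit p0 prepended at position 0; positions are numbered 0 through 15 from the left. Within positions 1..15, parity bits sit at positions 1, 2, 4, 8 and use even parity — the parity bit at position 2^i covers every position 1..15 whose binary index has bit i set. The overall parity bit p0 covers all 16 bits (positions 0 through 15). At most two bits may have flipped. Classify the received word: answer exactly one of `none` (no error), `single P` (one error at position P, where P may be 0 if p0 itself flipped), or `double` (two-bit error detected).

s1: b1⊕b3⊕b5⊕b7⊕b9⊕b11⊕b13⊕b15 = 1⊕0⊕0⊕1⊕0⊕0⊕1⊕0 = 1
s2: b2⊕b3⊕b6⊕b7⊕b10⊕b11⊕b14⊕b15 = 0⊕0⊕0⊕1⊕0⊕0⊕0⊕0 = 1
s4: b4⊕b5⊕b6⊕b7⊕b12⊕b13⊕b14⊕b15 = 0⊕0⊕0⊕1⊕0⊕1⊕0⊕0 = 0
s8: b8⊕b9⊕b10⊕b11⊕b12⊕b13⊕b14⊕b15 = 1⊕0⊕0⊕0⊕0⊕1⊕0⊕0 = 0
Syndrome (s8...s1) = 0011 → position 3.
Overall parity (XOR of all 16 bits, including p0): 1⊕1⊕0⊕0⊕0⊕0⊕0⊕1⊕1⊕0⊕0⊕0⊕0⊕1⊕0⊕0 = 1
Overall=1, syndrome position=3 → single-bit error at position 3.

single 3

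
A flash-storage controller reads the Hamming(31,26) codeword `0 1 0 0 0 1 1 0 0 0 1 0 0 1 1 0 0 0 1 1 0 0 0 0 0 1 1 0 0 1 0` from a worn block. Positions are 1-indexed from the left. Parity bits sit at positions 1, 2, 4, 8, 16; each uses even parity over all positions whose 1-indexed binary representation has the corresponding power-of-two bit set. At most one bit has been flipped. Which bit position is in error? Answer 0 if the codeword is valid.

s1: b1⊕b3⊕b5⊕b7⊕b9⊕b11⊕b13⊕b15⊕b17⊕b19⊕b21⊕b23⊕b25⊕b27⊕b29⊕b31 = 0⊕0⊕0⊕1⊕0⊕1⊕0⊕1⊕0⊕1⊕0⊕0⊕0⊕1⊕0⊕0 = 1
s2: b2⊕b3⊕b6⊕b7⊕b10⊕b11⊕b14⊕b15⊕b18⊕b19⊕b22⊕b23⊕b26⊕b27⊕b30⊕b31 = 1⊕0⊕1⊕1⊕0⊕1⊕1⊕1⊕0⊕1⊕0⊕0⊕1⊕1⊕1⊕0 = 0
s4: b4⊕b5⊕b6⊕b7⊕b12⊕b13⊕b14⊕b15⊕b20⊕b21⊕b22⊕b23⊕b28⊕b29⊕b30⊕b31 = 0⊕0⊕1⊕1⊕0⊕0⊕1⊕1⊕1⊕0⊕0⊕0⊕0⊕0⊕1⊕0 = 0
s8: b8⊕b9⊕b10⊕b11⊕b12⊕b13⊕b14⊕b15⊕b24⊕b25⊕b26⊕b27⊕b28⊕b29⊕b30⊕b31 = 0⊕0⊕0⊕1⊕0⊕0⊕1⊕1⊕0⊕0⊕1⊕1⊕0⊕0⊕1⊕0 = 0
s16: b16⊕b17⊕b18⊕b19⊕b20⊕b21⊕b22⊕b23⊕b24⊕b25⊕b26⊕b27⊕b28⊕b29⊕b30⊕b31 = 0⊕0⊕0⊕1⊕1⊕0⊕0⊕0⊕0⊕0⊕1⊕1⊕0⊕0⊕1⊕0 = 1
Syndrome (s16...s1) = 10001 → position 17.

17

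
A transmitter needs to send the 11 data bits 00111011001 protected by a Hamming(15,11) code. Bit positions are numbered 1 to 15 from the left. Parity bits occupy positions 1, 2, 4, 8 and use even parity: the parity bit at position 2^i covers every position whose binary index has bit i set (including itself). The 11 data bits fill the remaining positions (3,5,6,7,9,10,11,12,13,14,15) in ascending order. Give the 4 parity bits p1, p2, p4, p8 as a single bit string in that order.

Place data bits at non-power-of-two positions: b3=0, b5=0, b6=1, b7=1, b9=1, b10=0, b11=1, b12=1, b13=0, b14=0, b15=1.
p1 = XOR of data positions {3,5,7,9,11,13,15} = 0⊕0⊕1⊕1⊕1⊕0⊕1 = 0
p2 = XOR of data positions {3,6,7,10,11,14,15} = 0⊕1⊕1⊕0⊕1⊕0⊕1 = 0
p4 = XOR of data positions {5,6,7,12,13,14,15} = 0⊕1⊕1⊕1⊕0⊕0⊕1 = 0
p8 = XOR of data positions {9,10,11,12,13,14,15} = 1⊕0⊕1⊕1⊕0⊕0⊕1 = 0
Parity bits p1,p2,p4,p8 = 0000

0000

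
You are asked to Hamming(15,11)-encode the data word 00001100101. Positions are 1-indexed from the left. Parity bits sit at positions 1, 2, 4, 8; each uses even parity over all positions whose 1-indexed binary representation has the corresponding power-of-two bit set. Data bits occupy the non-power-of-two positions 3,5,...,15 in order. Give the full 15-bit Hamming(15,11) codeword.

Place data bits at non-power-of-two positions: b3=0, b5=0, b6=0, b7=0, b9=1, b10=1, b11=0, b12=0, b13=1, b14=0, b15=1.
p1 = XOR of data positions {3,5,7,9,11,13,15} = 0⊕0⊕0⊕1⊕0⊕1⊕1 = 1
p2 = XOR of data positions {3,6,7,10,11,14,15} = 0⊕0⊕0⊕1⊕0⊕0⊕1 = 0
p4 = XOR of data positions {5,6,7,12,13,14,15} = 0⊕0⊕0⊕0⊕1⊕0⊕1 = 0
p8 = XOR of data positions {9,10,11,12,13,14,15} = 1⊕1⊕0⊕0⊕1⊕0⊕1 = 0
Codeword b1..b15 = 100000001100101

100000001100101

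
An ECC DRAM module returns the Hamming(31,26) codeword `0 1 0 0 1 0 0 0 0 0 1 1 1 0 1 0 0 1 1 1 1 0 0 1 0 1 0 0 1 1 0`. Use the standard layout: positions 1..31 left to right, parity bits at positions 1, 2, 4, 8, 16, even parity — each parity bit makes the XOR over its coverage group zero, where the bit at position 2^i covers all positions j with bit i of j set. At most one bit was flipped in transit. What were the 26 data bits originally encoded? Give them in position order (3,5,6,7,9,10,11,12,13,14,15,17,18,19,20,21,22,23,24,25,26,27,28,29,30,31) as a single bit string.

s1: b1⊕b3⊕b5⊕b7⊕b9⊕b11⊕b13⊕b15⊕b17⊕b19⊕b21⊕b23⊕b25⊕b27⊕b29⊕b31 = 0⊕0⊕1⊕0⊕0⊕1⊕1⊕1⊕0⊕1⊕1⊕0⊕0⊕0⊕1⊕0 = 1
s2: b2⊕b3⊕b6⊕b7⊕b10⊕b11⊕b14⊕b15⊕b18⊕b19⊕b22⊕b23⊕b26⊕b27⊕b30⊕b31 = 1⊕0⊕0⊕0⊕0⊕1⊕0⊕1⊕1⊕1⊕0⊕0⊕1⊕0⊕1⊕0 = 1
s4: b4⊕b5⊕b6⊕b7⊕b12⊕b13⊕b14⊕b15⊕b20⊕b21⊕b22⊕b23⊕b28⊕b29⊕b30⊕b31 = 0⊕1⊕0⊕0⊕1⊕1⊕0⊕1⊕1⊕1⊕0⊕0⊕0⊕1⊕1⊕0 = 0
s8: b8⊕b9⊕b10⊕b11⊕b12⊕b13⊕b14⊕b15⊕b24⊕b25⊕b26⊕b27⊕b28⊕b29⊕b30⊕b31 = 0⊕0⊕0⊕1⊕1⊕1⊕0⊕1⊕1⊕0⊕1⊕0⊕0⊕1⊕1⊕0 = 0
s16: b16⊕b17⊕b18⊕b19⊕b20⊕b21⊕b22⊕b23⊕b24⊕b25⊕b26⊕b27⊕b28⊕b29⊕b30⊕b31 = 0⊕0⊕1⊕1⊕1⊕1⊕0⊕0⊕1⊕0⊕1⊕0⊕0⊕1⊕1⊕0 = 0
Syndrome (s16...s1) = 00011 → position 3.
Flip bit 3: corrected codeword = 0110100000111010011110010100110
Data bits at positions 3,5,6,7,9,10,11,12,13,14,15,17,18,19,20,21,22,23,24,25,26,27,28,29,30,31: 11000011101011110010100110

11000011101011110010100110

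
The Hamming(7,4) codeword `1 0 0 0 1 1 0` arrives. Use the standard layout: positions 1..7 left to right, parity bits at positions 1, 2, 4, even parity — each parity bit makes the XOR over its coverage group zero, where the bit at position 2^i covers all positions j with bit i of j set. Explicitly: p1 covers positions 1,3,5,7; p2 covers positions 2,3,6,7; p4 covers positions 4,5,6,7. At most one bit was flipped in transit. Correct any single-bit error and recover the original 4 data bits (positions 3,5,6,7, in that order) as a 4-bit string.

0110

s1: b1⊕b3⊕b5⊕b7 = 1⊕0⊕1⊕0 = 0
s2: b2⊕b3⊕b6⊕b7 = 0⊕0⊕1⊕0 = 1
s4: b4⊕b5⊕b6⊕b7 = 0⊕1⊕1⊕0 = 0
Syndrome (s4...s1) = 010 → position 2.
Flip bit 2: corrected codeword = 1100110
Data bits at positions 3,5,6,7: 0110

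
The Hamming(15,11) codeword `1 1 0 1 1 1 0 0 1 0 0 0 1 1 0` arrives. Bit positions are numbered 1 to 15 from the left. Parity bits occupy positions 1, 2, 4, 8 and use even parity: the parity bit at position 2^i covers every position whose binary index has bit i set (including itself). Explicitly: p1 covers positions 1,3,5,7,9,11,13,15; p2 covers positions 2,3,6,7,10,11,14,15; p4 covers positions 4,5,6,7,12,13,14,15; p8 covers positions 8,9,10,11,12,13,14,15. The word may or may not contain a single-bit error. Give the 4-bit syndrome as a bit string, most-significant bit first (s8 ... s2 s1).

s1: b1⊕b3⊕b5⊕b7⊕b9⊕b11⊕b13⊕b15 = 1⊕0⊕1⊕0⊕1⊕0⊕1⊕0 = 0
s2: b2⊕b3⊕b6⊕b7⊕b10⊕b11⊕b14⊕b15 = 1⊕0⊕1⊕0⊕0⊕0⊕1⊕0 = 1
s4: b4⊕b5⊕b6⊕b7⊕b12⊕b13⊕b14⊕b15 = 1⊕1⊕1⊕0⊕0⊕1⊕1⊕0 = 1
s8: b8⊕b9⊕b10⊕b11⊕b12⊕b13⊕b14⊕b15 = 0⊕1⊕0⊕0⊕0⊕1⊕1⊕0 = 1
Syndrome (s8...s1) = 1110 → position 14.

1110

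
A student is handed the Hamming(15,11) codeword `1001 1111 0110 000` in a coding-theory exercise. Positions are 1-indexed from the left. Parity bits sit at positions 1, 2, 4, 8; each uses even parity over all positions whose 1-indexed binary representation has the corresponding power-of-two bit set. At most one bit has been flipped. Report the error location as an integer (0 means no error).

s1: b1⊕b3⊕b5⊕b7⊕b9⊕b11⊕b13⊕b15 = 1⊕0⊕1⊕1⊕0⊕1⊕0⊕0 = 0
s2: b2⊕b3⊕b6⊕b7⊕b10⊕b11⊕b14⊕b15 = 0⊕0⊕1⊕1⊕1⊕1⊕0⊕0 = 0
s4: b4⊕b5⊕b6⊕b7⊕b12⊕b13⊕b14⊕b15 = 1⊕1⊕1⊕1⊕0⊕0⊕0⊕0 = 0
s8: b8⊕b9⊕b10⊕b11⊕b12⊕b13⊕b14⊕b15 = 1⊕0⊕1⊕1⊕0⊕0⊕0⊕0 = 1
Syndrome (s8...s1) = 1000 → position 8.

8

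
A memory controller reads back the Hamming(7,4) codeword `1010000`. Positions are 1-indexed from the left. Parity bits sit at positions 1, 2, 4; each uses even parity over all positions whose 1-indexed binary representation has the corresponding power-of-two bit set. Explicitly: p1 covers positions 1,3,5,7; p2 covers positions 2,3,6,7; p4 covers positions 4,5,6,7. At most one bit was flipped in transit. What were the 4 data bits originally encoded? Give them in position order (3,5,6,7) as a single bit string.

1000

s1: b1⊕b3⊕b5⊕b7 = 1⊕1⊕0⊕0 = 0
s2: b2⊕b3⊕b6⊕b7 = 0⊕1⊕0⊕0 = 1
s4: b4⊕b5⊕b6⊕b7 = 0⊕0⊕0⊕0 = 0
Syndrome (s4...s1) = 010 → position 2.
Flip bit 2: corrected codeword = 1110000
Data bits at positions 3,5,6,7: 1000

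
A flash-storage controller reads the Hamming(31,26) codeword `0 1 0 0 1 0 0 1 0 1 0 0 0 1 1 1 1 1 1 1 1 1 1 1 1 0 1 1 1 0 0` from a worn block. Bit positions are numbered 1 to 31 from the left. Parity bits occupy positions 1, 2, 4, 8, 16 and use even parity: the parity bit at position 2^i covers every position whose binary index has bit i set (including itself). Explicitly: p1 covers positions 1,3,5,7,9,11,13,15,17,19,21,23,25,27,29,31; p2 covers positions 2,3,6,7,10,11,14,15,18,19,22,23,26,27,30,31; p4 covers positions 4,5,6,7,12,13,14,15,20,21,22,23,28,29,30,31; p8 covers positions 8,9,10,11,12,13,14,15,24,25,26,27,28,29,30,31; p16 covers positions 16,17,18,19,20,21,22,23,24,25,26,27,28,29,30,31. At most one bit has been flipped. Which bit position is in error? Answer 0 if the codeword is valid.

s1: b1⊕b3⊕b5⊕b7⊕b9⊕b11⊕b13⊕b15⊕b17⊕b19⊕b21⊕b23⊕b25⊕b27⊕b29⊕b31 = 0⊕0⊕1⊕0⊕0⊕0⊕0⊕1⊕1⊕1⊕1⊕1⊕1⊕1⊕1⊕0 = 1
s2: b2⊕b3⊕b6⊕b7⊕b10⊕b11⊕b14⊕b15⊕b18⊕b19⊕b22⊕b23⊕b26⊕b27⊕b30⊕b31 = 1⊕0⊕0⊕0⊕1⊕0⊕1⊕1⊕1⊕1⊕1⊕1⊕0⊕1⊕0⊕0 = 1
s4: b4⊕b5⊕b6⊕b7⊕b12⊕b13⊕b14⊕b15⊕b20⊕b21⊕b22⊕b23⊕b28⊕b29⊕b30⊕b31 = 0⊕1⊕0⊕0⊕0⊕0⊕1⊕1⊕1⊕1⊕1⊕1⊕1⊕1⊕0⊕0 = 1
s8: b8⊕b9⊕b10⊕b11⊕b12⊕b13⊕b14⊕b15⊕b24⊕b25⊕b26⊕b27⊕b28⊕b29⊕b30⊕b31 = 1⊕0⊕1⊕0⊕0⊕0⊕1⊕1⊕1⊕1⊕0⊕1⊕1⊕1⊕0⊕0 = 1
s16: b16⊕b17⊕b18⊕b19⊕b20⊕b21⊕b22⊕b23⊕b24⊕b25⊕b26⊕b27⊕b28⊕b29⊕b30⊕b31 = 1⊕1⊕1⊕1⊕1⊕1⊕1⊕1⊕1⊕1⊕0⊕1⊕1⊕1⊕0⊕0 = 1
Syndrome (s16...s1) = 11111 → position 31.

31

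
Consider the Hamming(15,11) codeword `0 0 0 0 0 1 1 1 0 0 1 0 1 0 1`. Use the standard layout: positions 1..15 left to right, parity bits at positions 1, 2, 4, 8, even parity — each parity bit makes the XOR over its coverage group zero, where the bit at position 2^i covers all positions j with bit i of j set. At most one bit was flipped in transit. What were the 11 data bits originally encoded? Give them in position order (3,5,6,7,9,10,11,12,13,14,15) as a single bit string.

s1: b1⊕b3⊕b5⊕b7⊕b9⊕b11⊕b13⊕b15 = 0⊕0⊕0⊕1⊕0⊕1⊕1⊕1 = 0
s2: b2⊕b3⊕b6⊕b7⊕b10⊕b11⊕b14⊕b15 = 0⊕0⊕1⊕1⊕0⊕1⊕0⊕1 = 0
s4: b4⊕b5⊕b6⊕b7⊕b12⊕b13⊕b14⊕b15 = 0⊕0⊕1⊕1⊕0⊕1⊕0⊕1 = 0
s8: b8⊕b9⊕b10⊕b11⊕b12⊕b13⊕b14⊕b15 = 1⊕0⊕0⊕1⊕0⊕1⊕0⊕1 = 0
Syndrome (s8...s1) = 0000 → position 0 (no error).
No correction needed.
Data bits at positions 3,5,6,7,9,10,11,12,13,14,15: 00110010101

00110010101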